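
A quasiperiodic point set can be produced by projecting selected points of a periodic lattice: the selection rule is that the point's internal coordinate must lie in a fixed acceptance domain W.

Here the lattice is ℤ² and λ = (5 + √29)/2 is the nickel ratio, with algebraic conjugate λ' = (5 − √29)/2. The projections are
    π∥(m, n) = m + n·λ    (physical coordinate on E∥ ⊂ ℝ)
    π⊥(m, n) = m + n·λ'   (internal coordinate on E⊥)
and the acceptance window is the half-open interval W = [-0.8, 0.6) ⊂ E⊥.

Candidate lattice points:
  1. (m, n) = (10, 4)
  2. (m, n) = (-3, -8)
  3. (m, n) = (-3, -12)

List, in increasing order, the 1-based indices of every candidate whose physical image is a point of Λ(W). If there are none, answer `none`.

Compute λ' = (5−√29)/2 = -0.192582, so π⊥(m,n) = m -0.192582·n.
candidate 1: (m,n)=(10,4) → π∥ = 10+4·λ ≈ 30.770330, π⊥ = 10+4·λ' ≈ 9.229670 ∉ [-0.8, 0.6) ⇒ out
candidate 2: (m,n)=(-3,-8) → π∥ = -3-8·λ ≈ -44.540659, π⊥ = -3-8·λ' ≈ -1.459341 ∉ [-0.8, 0.6) ⇒ out
candidate 3: (m,n)=(-3,-12) → π∥ = -3-12·λ ≈ -65.310989, π⊥ = -3-12·λ' ≈ -0.689011 ∈ [-0.8, 0.6) ⇒ IN Λ

3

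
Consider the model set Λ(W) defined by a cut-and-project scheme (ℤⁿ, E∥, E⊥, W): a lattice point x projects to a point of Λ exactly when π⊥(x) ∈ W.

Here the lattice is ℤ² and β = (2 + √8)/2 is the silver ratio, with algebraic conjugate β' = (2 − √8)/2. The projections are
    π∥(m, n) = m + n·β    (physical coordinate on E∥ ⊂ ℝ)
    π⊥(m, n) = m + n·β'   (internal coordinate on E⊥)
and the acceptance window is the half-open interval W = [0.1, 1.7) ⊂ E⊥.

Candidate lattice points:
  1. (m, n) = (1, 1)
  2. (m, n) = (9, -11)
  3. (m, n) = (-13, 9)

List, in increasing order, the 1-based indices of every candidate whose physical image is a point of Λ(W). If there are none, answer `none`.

1

β' = (2−√8)/2 ≈ -0.4142.
candidate 1: (m,n)=(1,1) → π∥ = 1+1·β ≈ 3.4142, π⊥ = 1+1·β' ≈ 0.5858 ∈ [0.1, 1.7) ⇒ IN Λ
candidate 2: (m,n)=(9,-11) → π∥ = 9-11·β ≈ -17.5563, π⊥ = 9-11·β' ≈ 13.5563 ∉ [0.1, 1.7) ⇒ out
candidate 3: (m,n)=(-13,9) → π∥ = -13+9·β ≈ 8.7279, π⊥ = -13+9·β' ≈ -16.7279 ∉ [0.1, 1.7) ⇒ out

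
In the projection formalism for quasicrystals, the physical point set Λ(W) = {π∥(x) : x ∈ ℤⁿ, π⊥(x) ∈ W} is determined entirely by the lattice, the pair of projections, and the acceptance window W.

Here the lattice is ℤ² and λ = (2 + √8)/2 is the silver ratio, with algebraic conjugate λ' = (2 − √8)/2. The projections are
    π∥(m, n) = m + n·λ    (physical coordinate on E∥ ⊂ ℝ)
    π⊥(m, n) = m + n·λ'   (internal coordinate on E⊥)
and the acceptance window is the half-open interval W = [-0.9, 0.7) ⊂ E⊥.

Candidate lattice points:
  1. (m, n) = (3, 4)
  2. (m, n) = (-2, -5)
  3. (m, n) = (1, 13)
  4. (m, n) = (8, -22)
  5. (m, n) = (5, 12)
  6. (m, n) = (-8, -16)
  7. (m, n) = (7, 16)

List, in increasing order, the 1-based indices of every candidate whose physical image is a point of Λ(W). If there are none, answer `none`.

2, 5, 7

Numerically λ ≈ 2.4142 and λ' = −1/λ ≈ -0.4142.
candidate 1: (m,n)=(3,4) → π∥ = 3+4·λ ≈ 12.6569, π⊥ = 3+4·λ' ≈ 1.3431 ∉ [-0.9, 0.7) ⇒ out
candidate 2: (m,n)=(-2,-5) → π∥ = -2-5·λ ≈ -14.0711, π⊥ = -2-5·λ' ≈ 0.0711 ∈ [-0.9, 0.7) ⇒ IN Λ
candidate 3: (m,n)=(1,13) → π∥ = 1+13·λ ≈ 32.3848, π⊥ = 1+13·λ' ≈ -4.3848 ∉ [-0.9, 0.7) ⇒ out
candidate 4: (m,n)=(8,-22) → π∥ = 8-22·λ ≈ -45.1127, π⊥ = 8-22·λ' ≈ 17.1127 ∉ [-0.9, 0.7) ⇒ out
candidate 5: (m,n)=(5,12) → π∥ = 5+12·λ ≈ 33.9706, π⊥ = 5+12·λ' ≈ 0.0294 ∈ [-0.9, 0.7) ⇒ IN Λ
candidate 6: (m,n)=(-8,-16) → π∥ = -8-16·λ ≈ -46.6274, π⊥ = -8-16·λ' ≈ -1.3726 ∉ [-0.9, 0.7) ⇒ out
candidate 7: (m,n)=(7,16) → π∥ = 7+16·λ ≈ 45.6274, π⊥ = 7+16·λ' ≈ 0.3726 ∈ [-0.9, 0.7) ⇒ IN Λ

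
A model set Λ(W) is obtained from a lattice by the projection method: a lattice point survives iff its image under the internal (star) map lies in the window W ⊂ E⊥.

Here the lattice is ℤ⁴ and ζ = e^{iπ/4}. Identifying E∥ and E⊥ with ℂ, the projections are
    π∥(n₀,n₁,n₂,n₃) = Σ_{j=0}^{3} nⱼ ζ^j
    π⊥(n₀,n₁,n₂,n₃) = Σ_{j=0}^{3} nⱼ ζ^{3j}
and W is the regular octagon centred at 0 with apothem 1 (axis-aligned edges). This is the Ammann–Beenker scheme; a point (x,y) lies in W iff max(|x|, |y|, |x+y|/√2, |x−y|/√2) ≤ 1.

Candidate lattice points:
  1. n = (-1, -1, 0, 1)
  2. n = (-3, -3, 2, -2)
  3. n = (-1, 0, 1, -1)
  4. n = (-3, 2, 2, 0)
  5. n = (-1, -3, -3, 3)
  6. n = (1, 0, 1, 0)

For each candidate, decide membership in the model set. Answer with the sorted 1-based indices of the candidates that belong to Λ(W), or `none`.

Internal map: ζ^{3j} for j=0..3 gives (1,0), (−√2/2,√2/2), (0,−1), (√2/2,√2/2).
#1 (-1, -1, 0, 1): internal (0.41421, 0.00000); octagon support 0.41421 vs apothem 1 → ∈ W
#2 (-3, -3, 2, -2): internal (-2.29289, -5.53553); octagon support 5.53553 vs apothem 1 → ∉ W
#3 (-1, 0, 1, -1): internal (-1.70711, -1.70711); octagon support 2.41421 vs apothem 1 → ∉ W
#4 (-3, 2, 2, 0): internal (-4.41421, -0.58579); octagon support 4.41421 vs apothem 1 → ∉ W
#5 (-1, -3, -3, 3): internal (3.24264, 3.00000); octagon support 4.41421 vs apothem 1 → ∉ W
#6 (1, 0, 1, 0): internal (1.00000, -1.00000); octagon support 1.41421 vs apothem 1 → ∉ W

1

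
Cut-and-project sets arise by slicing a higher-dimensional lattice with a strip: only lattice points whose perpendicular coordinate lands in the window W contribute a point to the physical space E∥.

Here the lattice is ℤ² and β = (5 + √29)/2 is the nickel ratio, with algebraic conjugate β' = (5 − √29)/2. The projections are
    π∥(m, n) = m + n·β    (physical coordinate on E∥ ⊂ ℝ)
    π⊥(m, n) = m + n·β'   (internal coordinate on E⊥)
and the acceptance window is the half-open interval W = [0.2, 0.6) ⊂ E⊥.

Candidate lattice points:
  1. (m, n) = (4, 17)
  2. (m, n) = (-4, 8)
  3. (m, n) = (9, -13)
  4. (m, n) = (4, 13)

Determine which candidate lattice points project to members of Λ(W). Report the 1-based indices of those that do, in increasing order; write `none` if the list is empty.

β' = (5−√29)/2 ≈ -0.192582.
candidate 1: (m,n)=(4,17) → π∥ = 4+17·β ≈ 92.273901, π⊥ = 4+17·β' ≈ 0.726099 ∉ [0.2, 0.6) ⇒ out
candidate 2: (m,n)=(-4,8) → π∥ = -4+8·β ≈ 37.540659, π⊥ = -4+8·β' ≈ -5.540659 ∉ [0.2, 0.6) ⇒ out
candidate 3: (m,n)=(9,-13) → π∥ = 9-13·β ≈ -58.503571, π⊥ = 9-13·β' ≈ 11.503571 ∉ [0.2, 0.6) ⇒ out
candidate 4: (m,n)=(4,13) → π∥ = 4+13·β ≈ 71.503571, π⊥ = 4+13·β' ≈ 1.496429 ∉ [0.2, 0.6) ⇒ out

none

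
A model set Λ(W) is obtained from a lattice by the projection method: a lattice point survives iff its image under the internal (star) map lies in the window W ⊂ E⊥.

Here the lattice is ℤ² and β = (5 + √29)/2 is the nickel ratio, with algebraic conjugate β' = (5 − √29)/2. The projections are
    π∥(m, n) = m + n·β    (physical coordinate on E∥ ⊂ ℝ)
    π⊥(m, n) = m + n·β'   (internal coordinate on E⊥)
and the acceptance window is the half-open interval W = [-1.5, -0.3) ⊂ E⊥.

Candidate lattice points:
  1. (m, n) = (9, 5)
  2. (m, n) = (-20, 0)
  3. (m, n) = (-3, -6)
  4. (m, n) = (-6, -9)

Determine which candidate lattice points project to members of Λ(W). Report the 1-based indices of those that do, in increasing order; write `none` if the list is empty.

Numerically β ≈ 5.1926 and β' = −1/β ≈ -0.1926.
[1] lift (9,5): star map gives 8.0371; window check -1.5 ≤ 8.0371 < -0.3 is false → out
[2] lift (-20,0): star map gives -20.0000; window check -1.5 ≤ -20.0000 < -0.3 is false → out
[3] lift (-3,-6): star map gives -1.8445; window check -1.5 ≤ -1.8445 < -0.3 is false → out
[4] lift (-6,-9): star map gives -4.2668; window check -1.5 ≤ -4.2668 < -0.3 is false → out

none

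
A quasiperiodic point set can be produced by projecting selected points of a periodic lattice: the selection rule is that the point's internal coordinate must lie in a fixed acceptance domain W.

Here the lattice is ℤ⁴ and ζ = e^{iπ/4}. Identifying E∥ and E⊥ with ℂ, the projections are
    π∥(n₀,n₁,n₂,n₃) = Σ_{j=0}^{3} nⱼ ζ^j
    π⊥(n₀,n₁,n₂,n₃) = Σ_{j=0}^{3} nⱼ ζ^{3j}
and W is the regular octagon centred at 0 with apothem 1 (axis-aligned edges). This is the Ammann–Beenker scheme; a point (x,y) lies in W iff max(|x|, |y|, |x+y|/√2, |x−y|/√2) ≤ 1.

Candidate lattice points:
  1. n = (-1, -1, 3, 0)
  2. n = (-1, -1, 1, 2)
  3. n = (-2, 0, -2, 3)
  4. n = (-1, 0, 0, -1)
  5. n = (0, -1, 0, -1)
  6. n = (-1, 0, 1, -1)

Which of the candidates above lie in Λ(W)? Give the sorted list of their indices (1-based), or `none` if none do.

With ζ = e^{iπ/4} the internal vectors are ζ^0,ζ^3,ζ^6,ζ^9.
#1 (-1, -1, 3, 0): internal (-0.292893, -3.707107); octagon support 3.707107 vs apothem 1 → ∉ W
#2 (-1, -1, 1, 2): internal (1.121320, -0.292893); octagon support 1.121320 vs apothem 1 → ∉ W
#3 (-2, 0, -2, 3): internal (0.121320, 4.121320); octagon support 4.121320 vs apothem 1 → ∉ W
#4 (-1, 0, 0, -1): internal (-1.707107, -0.707107); octagon support 1.707107 vs apothem 1 → ∉ W
#5 (0, -1, 0, -1): internal (0.000000, -1.414214); octagon support 1.414214 vs apothem 1 → ∉ W
#6 (-1, 0, 1, -1): internal (-1.707107, -1.707107); octagon support 2.414214 vs apothem 1 → ∉ W

none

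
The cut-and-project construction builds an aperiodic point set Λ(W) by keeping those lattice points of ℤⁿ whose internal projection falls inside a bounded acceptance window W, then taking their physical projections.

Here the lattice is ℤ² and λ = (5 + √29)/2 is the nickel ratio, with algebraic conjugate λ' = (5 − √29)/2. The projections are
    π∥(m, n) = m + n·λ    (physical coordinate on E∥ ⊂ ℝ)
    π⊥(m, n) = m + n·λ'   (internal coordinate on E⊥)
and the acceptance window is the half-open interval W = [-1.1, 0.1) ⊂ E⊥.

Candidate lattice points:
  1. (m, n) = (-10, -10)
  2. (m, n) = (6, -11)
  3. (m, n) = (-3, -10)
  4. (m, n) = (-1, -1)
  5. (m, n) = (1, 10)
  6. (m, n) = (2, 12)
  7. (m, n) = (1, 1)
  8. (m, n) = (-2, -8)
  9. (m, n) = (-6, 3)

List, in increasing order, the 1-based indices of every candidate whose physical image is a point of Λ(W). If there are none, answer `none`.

3, 4, 5, 6, 8

Compute λ' = (5−√29)/2 = -0.1926, so π⊥(m,n) = m -0.1926·n.
[1] lift (-10,-10): star map gives -8.0742; window check -1.1 ≤ -8.0742 < 0.1 is false → out
[2] lift (6,-11): star map gives 8.1184; window check -1.1 ≤ 8.1184 < 0.1 is false → out
[3] lift (-3,-10): star map gives -1.0742; window check -1.1 ≤ -1.0742 < 0.1 is true → IN Λ
[4] lift (-1,-1): star map gives -0.8074; window check -1.1 ≤ -0.8074 < 0.1 is true → IN Λ
[5] lift (1,10): star map gives -0.9258; window check -1.1 ≤ -0.9258 < 0.1 is true → IN Λ
[6] lift (2,12): star map gives -0.3110; window check -1.1 ≤ -0.3110 < 0.1 is true → IN Λ
[7] lift (1,1): star map gives 0.8074; window check -1.1 ≤ 0.8074 < 0.1 is false → out
[8] lift (-2,-8): star map gives -0.4593; window check -1.1 ≤ -0.4593 < 0.1 is true → IN Λ
[9] lift (-6,3): star map gives -6.5777; window check -1.1 ≤ -6.5777 < 0.1 is false → out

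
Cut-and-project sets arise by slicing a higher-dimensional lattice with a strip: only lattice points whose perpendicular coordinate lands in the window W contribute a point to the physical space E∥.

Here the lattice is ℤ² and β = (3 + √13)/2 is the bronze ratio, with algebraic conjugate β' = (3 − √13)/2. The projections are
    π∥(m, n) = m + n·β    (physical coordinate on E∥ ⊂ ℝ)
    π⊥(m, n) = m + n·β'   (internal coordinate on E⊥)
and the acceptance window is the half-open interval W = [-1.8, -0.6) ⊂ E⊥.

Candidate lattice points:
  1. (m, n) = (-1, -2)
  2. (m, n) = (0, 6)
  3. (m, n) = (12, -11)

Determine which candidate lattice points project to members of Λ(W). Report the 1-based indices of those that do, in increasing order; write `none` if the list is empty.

none

Numerically β ≈ 3.3028 and β' = −1/β ≈ -0.3028.
[1] lift (-1,-2): star map gives -0.3944; window check -1.8 ≤ -0.3944 < -0.6 is false → out
[2] lift (0,6): star map gives -1.8167; window check -1.8 ≤ -1.8167 < -0.6 is false → out
[3] lift (12,-11): star map gives 15.3305; window check -1.8 ≤ 15.3305 < -0.6 is false → out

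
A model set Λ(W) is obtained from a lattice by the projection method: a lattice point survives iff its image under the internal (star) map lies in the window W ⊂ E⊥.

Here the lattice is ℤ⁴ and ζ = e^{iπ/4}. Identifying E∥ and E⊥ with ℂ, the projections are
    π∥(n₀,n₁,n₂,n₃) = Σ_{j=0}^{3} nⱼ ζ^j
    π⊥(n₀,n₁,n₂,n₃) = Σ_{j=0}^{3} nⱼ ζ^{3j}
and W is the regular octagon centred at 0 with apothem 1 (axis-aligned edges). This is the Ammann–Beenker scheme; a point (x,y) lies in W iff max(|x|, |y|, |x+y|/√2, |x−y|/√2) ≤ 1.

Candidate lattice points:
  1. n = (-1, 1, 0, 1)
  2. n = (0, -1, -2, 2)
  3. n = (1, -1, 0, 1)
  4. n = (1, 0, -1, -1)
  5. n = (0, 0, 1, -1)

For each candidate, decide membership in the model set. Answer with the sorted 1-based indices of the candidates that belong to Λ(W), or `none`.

With ζ = e^{iπ/4} the internal vectors are ζ^0,ζ^3,ζ^6,ζ^9.
candidate 1: n = (-1, 1, 0, 1) → π⊥ ≈ (-1.0000, +1.4142); max(|x|,|y|,|x±y|/√2) = 1.7071 > 1 ⇒ ∉ W
candidate 2: n = (0, -1, -2, 2) → π⊥ ≈ (+2.1213, +2.7071); max(|x|,|y|,|x±y|/√2) = 3.4142 > 1 ⇒ ∉ W
candidate 3: n = (1, -1, 0, 1) → π⊥ ≈ (+2.4142, +0.0000); max(|x|,|y|,|x±y|/√2) = 2.4142 > 1 ⇒ ∉ W
candidate 4: n = (1, 0, -1, -1) → π⊥ ≈ (+0.2929, +0.2929); max(|x|,|y|,|x±y|/√2) = 0.4142 ≤ 1 ⇒ ∈ W
candidate 5: n = (0, 0, 1, -1) → π⊥ ≈ (-0.7071, -1.7071); max(|x|,|y|,|x±y|/√2) = 1.7071 > 1 ⇒ ∉ W

4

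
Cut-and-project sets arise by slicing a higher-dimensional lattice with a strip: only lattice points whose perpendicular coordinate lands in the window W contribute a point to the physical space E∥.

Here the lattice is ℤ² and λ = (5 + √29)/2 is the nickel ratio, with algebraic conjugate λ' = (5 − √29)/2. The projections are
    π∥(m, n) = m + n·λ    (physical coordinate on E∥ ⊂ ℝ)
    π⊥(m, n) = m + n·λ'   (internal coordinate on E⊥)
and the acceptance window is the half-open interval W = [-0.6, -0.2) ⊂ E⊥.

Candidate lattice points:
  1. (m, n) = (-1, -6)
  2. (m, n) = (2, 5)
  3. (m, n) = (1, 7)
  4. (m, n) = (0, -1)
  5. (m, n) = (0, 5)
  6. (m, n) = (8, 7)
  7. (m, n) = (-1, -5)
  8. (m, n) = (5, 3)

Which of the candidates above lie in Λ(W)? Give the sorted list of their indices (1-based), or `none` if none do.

λ' = (5−√29)/2 ≈ -0.1926.
#1 (-1,-6): internal coord -1 + (-6)·λ' = +0.1555; +0.1555 ∉ [-0.6, -0.2) → out
#2 (2,5): internal coord 2 + (5)·λ' = +1.0371; +1.0371 ∉ [-0.6, -0.2) → out
#3 (1,7): internal coord 1 + (7)·λ' = -0.3481; -0.3481 ∈ [-0.6, -0.2) → IN Λ
#4 (0,-1): internal coord 0 + (-1)·λ' = +0.1926; +0.1926 ∉ [-0.6, -0.2) → out
#5 (0,5): internal coord 0 + (5)·λ' = -0.9629; -0.9629 ∉ [-0.6, -0.2) → out
#6 (8,7): internal coord 8 + (7)·λ' = +6.6519; +6.6519 ∉ [-0.6, -0.2) → out
#7 (-1,-5): internal coord -1 + (-5)·λ' = -0.0371; -0.0371 ∉ [-0.6, -0.2) → out
#8 (5,3): internal coord 5 + (3)·λ' = +4.4223; +4.4223 ∉ [-0.6, -0.2) → out

3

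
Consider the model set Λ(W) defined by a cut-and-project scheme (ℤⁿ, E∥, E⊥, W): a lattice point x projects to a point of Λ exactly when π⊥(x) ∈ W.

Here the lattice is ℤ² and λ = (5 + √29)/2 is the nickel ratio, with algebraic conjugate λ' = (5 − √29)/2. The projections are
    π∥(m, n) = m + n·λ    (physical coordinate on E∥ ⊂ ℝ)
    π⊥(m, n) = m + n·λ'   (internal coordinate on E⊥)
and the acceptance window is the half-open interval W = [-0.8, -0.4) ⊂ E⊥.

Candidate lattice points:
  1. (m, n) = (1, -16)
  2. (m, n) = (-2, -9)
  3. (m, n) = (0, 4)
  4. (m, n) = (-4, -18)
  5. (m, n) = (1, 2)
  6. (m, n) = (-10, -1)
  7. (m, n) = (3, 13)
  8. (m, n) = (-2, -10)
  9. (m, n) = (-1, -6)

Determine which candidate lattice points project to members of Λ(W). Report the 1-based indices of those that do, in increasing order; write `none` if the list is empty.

λ' = (5−√29)/2 ≈ -0.19258.
#1 (1,-16): internal coord 1 + (-16)·λ' = +4.08132; +4.08132 ∉ [-0.8, -0.4) → out
#2 (-2,-9): internal coord -2 + (-9)·λ' = -0.26676; -0.26676 ∉ [-0.8, -0.4) → out
#3 (0,4): internal coord 0 + (4)·λ' = -0.77033; -0.77033 ∈ [-0.8, -0.4) → IN Λ
#4 (-4,-18): internal coord -4 + (-18)·λ' = -0.53352; -0.53352 ∈ [-0.8, -0.4) → IN Λ
#5 (1,2): internal coord 1 + (2)·λ' = +0.61484; +0.61484 ∉ [-0.8, -0.4) → out
#6 (-10,-1): internal coord -10 + (-1)·λ' = -9.80742; -9.80742 ∉ [-0.8, -0.4) → out
#7 (3,13): internal coord 3 + (13)·λ' = +0.49643; +0.49643 ∉ [-0.8, -0.4) → out
#8 (-2,-10): internal coord -2 + (-10)·λ' = -0.07418; -0.07418 ∉ [-0.8, -0.4) → out
#9 (-1,-6): internal coord -1 + (-6)·λ' = +0.15549; +0.15549 ∉ [-0.8, -0.4) → out

3, 4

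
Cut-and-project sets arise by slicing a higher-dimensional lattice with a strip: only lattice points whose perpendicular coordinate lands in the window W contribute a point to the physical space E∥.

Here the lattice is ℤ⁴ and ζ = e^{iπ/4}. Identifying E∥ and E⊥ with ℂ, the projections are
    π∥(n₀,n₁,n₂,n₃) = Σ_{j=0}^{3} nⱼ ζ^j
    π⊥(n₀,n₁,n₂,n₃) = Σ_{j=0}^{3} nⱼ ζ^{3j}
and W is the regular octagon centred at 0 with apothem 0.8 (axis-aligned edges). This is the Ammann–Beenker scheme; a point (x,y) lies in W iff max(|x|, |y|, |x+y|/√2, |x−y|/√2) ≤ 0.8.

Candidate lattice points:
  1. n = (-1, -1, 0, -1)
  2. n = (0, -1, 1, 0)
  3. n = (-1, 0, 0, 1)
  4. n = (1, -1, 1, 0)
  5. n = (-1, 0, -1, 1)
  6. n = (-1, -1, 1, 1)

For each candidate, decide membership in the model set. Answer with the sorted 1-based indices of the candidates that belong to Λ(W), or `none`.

3

Internal map: ζ^{3j} for j=0..3 gives (1,0), (−√2/2,√2/2), (0,−1), (√2/2,√2/2).
candidate 1: n = (-1, -1, 0, -1) → π⊥ ≈ (-1.000000, -1.414214); max(|x|,|y|,|x±y|/√2) = 1.707107 > 0.8 ⇒ ∉ W
candidate 2: n = (0, -1, 1, 0) → π⊥ ≈ (+0.707107, -1.707107); max(|x|,|y|,|x±y|/√2) = 1.707107 > 0.8 ⇒ ∉ W
candidate 3: n = (-1, 0, 0, 1) → π⊥ ≈ (-0.292893, +0.707107); max(|x|,|y|,|x±y|/√2) = 0.707107 ≤ 0.8 ⇒ ∈ W
candidate 4: n = (1, -1, 1, 0) → π⊥ ≈ (+1.707107, -1.707107); max(|x|,|y|,|x±y|/√2) = 2.414214 > 0.8 ⇒ ∉ W
candidate 5: n = (-1, 0, -1, 1) → π⊥ ≈ (-0.292893, +1.707107); max(|x|,|y|,|x±y|/√2) = 1.707107 > 0.8 ⇒ ∉ W
candidate 6: n = (-1, -1, 1, 1) → π⊥ ≈ (+0.414214, -1.000000); max(|x|,|y|,|x±y|/√2) = 1.000000 > 0.8 ⇒ ∉ W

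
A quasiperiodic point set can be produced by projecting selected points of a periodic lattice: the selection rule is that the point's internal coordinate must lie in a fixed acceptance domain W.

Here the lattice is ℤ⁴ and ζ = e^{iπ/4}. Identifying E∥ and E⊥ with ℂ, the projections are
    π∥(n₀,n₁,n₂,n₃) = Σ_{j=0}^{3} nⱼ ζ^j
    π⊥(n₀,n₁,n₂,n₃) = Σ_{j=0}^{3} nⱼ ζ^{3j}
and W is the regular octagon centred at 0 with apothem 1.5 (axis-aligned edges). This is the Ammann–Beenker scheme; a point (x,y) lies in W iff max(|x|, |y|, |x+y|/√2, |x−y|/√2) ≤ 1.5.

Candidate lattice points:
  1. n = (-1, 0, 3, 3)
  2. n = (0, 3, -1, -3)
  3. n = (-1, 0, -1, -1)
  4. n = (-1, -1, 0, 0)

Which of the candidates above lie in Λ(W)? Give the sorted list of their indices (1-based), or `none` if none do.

1, 4

Internal map: ζ^{3j} for j=0..3 gives (1,0), (−√2/2,√2/2), (0,−1), (√2/2,√2/2).
#1 (-1, 0, 3, 3): internal (1.121320, -0.878680); octagon support 1.414214 vs apothem 1.5 → ∈ W
#2 (0, 3, -1, -3): internal (-4.242641, 1.000000); octagon support 4.242641 vs apothem 1.5 → ∉ W
#3 (-1, 0, -1, -1): internal (-1.707107, 0.292893); octagon support 1.707107 vs apothem 1.5 → ∉ W
#4 (-1, -1, 0, 0): internal (-0.292893, -0.707107); octagon support 0.707107 vs apothem 1.5 → ∈ W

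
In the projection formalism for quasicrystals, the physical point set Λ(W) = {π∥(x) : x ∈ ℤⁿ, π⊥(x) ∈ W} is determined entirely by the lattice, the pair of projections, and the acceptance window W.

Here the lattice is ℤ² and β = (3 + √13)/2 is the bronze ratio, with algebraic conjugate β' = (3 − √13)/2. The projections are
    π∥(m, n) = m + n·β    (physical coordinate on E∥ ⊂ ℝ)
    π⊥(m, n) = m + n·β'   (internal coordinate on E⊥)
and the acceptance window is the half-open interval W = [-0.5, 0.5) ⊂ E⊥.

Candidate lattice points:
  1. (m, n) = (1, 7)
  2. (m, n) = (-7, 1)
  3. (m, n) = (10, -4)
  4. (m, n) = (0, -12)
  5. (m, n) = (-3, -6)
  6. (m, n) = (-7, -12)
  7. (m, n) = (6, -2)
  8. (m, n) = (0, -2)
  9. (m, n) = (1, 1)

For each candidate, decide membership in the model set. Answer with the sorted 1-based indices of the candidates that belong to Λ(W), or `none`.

none

Compute β' = (3−√13)/2 = -0.3028, so π⊥(m,n) = m -0.3028·n.
#1 (1,7): internal coord 1 + (7)·β' = -1.1194; -1.1194 ∉ [-0.5, 0.5) → out
#2 (-7,1): internal coord -7 + (1)·β' = -7.3028; -7.3028 ∉ [-0.5, 0.5) → out
#3 (10,-4): internal coord 10 + (-4)·β' = +11.2111; +11.2111 ∉ [-0.5, 0.5) → out
#4 (0,-12): internal coord 0 + (-12)·β' = +3.6333; +3.6333 ∉ [-0.5, 0.5) → out
#5 (-3,-6): internal coord -3 + (-6)·β' = -1.1833; -1.1833 ∉ [-0.5, 0.5) → out
#6 (-7,-12): internal coord -7 + (-12)·β' = -3.3667; -3.3667 ∉ [-0.5, 0.5) → out
#7 (6,-2): internal coord 6 + (-2)·β' = +6.6056; +6.6056 ∉ [-0.5, 0.5) → out
#8 (0,-2): internal coord 0 + (-2)·β' = +0.6056; +0.6056 ∉ [-0.5, 0.5) → out
#9 (1,1): internal coord 1 + (1)·β' = +0.6972; +0.6972 ∉ [-0.5, 0.5) → out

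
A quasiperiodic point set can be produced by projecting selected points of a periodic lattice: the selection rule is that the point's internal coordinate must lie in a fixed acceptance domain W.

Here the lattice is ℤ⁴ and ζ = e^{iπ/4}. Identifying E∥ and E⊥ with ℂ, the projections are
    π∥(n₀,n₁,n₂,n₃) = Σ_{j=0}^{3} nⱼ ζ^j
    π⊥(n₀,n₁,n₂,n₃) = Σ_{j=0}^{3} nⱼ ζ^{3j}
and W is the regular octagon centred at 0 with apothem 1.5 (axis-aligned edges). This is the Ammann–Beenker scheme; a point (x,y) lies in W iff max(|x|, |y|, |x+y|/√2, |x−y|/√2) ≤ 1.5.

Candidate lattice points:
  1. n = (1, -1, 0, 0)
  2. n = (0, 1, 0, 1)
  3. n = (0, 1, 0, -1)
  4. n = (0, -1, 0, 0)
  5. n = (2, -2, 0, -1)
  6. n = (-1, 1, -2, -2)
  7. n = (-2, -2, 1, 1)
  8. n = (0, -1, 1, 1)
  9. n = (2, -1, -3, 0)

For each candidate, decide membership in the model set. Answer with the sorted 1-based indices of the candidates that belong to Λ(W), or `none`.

With ζ = e^{iπ/4} the internal vectors are ζ^0,ζ^3,ζ^6,ζ^9.
#1 (1, -1, 0, 0): internal (1.7071, -0.7071); octagon support 1.7071 vs apothem 1.5 → ∉ W
#2 (0, 1, 0, 1): internal (0.0000, 1.4142); octagon support 1.4142 vs apothem 1.5 → ∈ W
#3 (0, 1, 0, -1): internal (-1.4142, 0.0000); octagon support 1.4142 vs apothem 1.5 → ∈ W
#4 (0, -1, 0, 0): internal (0.7071, -0.7071); octagon support 1.0000 vs apothem 1.5 → ∈ W
#5 (2, -2, 0, -1): internal (2.7071, -2.1213); octagon support 3.4142 vs apothem 1.5 → ∉ W
#6 (-1, 1, -2, -2): internal (-3.1213, 1.2929); octagon support 3.1213 vs apothem 1.5 → ∉ W
#7 (-2, -2, 1, 1): internal (0.1213, -1.7071); octagon support 1.7071 vs apothem 1.5 → ∉ W
#8 (0, -1, 1, 1): internal (1.4142, -1.0000); octagon support 1.7071 vs apothem 1.5 → ∉ W
#9 (2, -1, -3, 0): internal (2.7071, 2.2929); octagon support 3.5355 vs apothem 1.5 → ∉ W

2, 3, 4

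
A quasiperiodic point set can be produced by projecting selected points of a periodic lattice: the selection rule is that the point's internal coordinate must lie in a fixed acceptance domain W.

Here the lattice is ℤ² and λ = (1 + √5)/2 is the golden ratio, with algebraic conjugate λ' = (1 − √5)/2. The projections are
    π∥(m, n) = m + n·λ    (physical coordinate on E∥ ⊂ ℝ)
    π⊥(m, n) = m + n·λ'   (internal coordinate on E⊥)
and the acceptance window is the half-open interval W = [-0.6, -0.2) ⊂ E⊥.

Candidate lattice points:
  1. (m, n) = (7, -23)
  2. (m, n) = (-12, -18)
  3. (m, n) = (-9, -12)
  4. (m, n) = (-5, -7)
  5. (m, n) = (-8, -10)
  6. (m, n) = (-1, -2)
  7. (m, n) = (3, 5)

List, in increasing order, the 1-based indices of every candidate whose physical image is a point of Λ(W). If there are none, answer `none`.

Compute λ' = (1−√5)/2 = -0.61803, so π⊥(m,n) = m -0.61803·n.
#1 (7,-23): internal coord 7 + (-23)·λ' = +21.21478; +21.21478 ∉ [-0.6, -0.2) → out
#2 (-12,-18): internal coord -12 + (-18)·λ' = -0.87539; -0.87539 ∉ [-0.6, -0.2) → out
#3 (-9,-12): internal coord -9 + (-12)·λ' = -1.58359; -1.58359 ∉ [-0.6, -0.2) → out
#4 (-5,-7): internal coord -5 + (-7)·λ' = -0.67376; -0.67376 ∉ [-0.6, -0.2) → out
#5 (-8,-10): internal coord -8 + (-10)·λ' = -1.81966; -1.81966 ∉ [-0.6, -0.2) → out
#6 (-1,-2): internal coord -1 + (-2)·λ' = +0.23607; +0.23607 ∉ [-0.6, -0.2) → out
#7 (3,5): internal coord 3 + (5)·λ' = -0.09017; -0.09017 ∉ [-0.6, -0.2) → out

none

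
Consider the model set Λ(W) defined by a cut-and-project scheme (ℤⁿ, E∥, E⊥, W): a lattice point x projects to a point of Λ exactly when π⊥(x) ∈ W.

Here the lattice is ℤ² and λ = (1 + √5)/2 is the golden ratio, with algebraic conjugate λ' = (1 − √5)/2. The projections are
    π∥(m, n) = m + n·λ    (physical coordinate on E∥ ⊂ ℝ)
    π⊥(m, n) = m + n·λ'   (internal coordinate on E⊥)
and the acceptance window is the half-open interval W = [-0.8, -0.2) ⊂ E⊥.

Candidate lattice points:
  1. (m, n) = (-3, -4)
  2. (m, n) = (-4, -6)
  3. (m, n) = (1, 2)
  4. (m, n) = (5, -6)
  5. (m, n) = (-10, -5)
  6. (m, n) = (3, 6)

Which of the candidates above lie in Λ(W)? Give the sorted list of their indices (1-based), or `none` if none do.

Numerically λ ≈ 1.618034 and λ' = −1/λ ≈ -0.618034.
#1 (-3,-4): internal coord -3 + (-4)·λ' = -0.527864; -0.527864 ∈ [-0.8, -0.2) → IN Λ
#2 (-4,-6): internal coord -4 + (-6)·λ' = -0.291796; -0.291796 ∈ [-0.8, -0.2) → IN Λ
#3 (1,2): internal coord 1 + (2)·λ' = -0.236068; -0.236068 ∈ [-0.8, -0.2) → IN Λ
#4 (5,-6): internal coord 5 + (-6)·λ' = +8.708204; +8.708204 ∉ [-0.8, -0.2) → out
#5 (-10,-5): internal coord -10 + (-5)·λ' = -6.909830; -6.909830 ∉ [-0.8, -0.2) → out
#6 (3,6): internal coord 3 + (6)·λ' = -0.708204; -0.708204 ∈ [-0.8, -0.2) → IN Λ

1, 2, 3, 6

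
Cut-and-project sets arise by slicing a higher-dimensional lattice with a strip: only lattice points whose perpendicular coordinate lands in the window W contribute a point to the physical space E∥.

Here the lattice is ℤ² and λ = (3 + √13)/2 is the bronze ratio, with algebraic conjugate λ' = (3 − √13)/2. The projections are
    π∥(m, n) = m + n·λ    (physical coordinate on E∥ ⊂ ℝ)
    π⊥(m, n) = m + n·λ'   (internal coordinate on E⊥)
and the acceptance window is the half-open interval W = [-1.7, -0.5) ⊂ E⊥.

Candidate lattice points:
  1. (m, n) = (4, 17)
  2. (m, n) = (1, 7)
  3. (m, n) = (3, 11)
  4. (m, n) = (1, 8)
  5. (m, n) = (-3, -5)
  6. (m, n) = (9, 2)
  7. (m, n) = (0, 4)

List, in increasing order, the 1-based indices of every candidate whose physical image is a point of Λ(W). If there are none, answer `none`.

1, 2, 4, 5, 7

λ' = (3−√13)/2 ≈ -0.3028.
candidate 1: (m,n)=(4,17) → π∥ = 4+17·λ ≈ 60.1472, π⊥ = 4+17·λ' ≈ -1.1472 ∈ [-1.7, -0.5) ⇒ IN Λ
candidate 2: (m,n)=(1,7) → π∥ = 1+7·λ ≈ 24.1194, π⊥ = 1+7·λ' ≈ -1.1194 ∈ [-1.7, -0.5) ⇒ IN Λ
candidate 3: (m,n)=(3,11) → π∥ = 3+11·λ ≈ 39.3305, π⊥ = 3+11·λ' ≈ -0.3305 ∉ [-1.7, -0.5) ⇒ out
candidate 4: (m,n)=(1,8) → π∥ = 1+8·λ ≈ 27.4222, π⊥ = 1+8·λ' ≈ -1.4222 ∈ [-1.7, -0.5) ⇒ IN Λ
candidate 5: (m,n)=(-3,-5) → π∥ = -3-5·λ ≈ -19.5139, π⊥ = -3-5·λ' ≈ -1.4861 ∈ [-1.7, -0.5) ⇒ IN Λ
candidate 6: (m,n)=(9,2) → π∥ = 9+2·λ ≈ 15.6056, π⊥ = 9+2·λ' ≈ 8.3944 ∉ [-1.7, -0.5) ⇒ out
candidate 7: (m,n)=(0,4) → π∥ = 0+4·λ ≈ 13.2111, π⊥ = 0+4·λ' ≈ -1.2111 ∈ [-1.7, -0.5) ⇒ IN Λ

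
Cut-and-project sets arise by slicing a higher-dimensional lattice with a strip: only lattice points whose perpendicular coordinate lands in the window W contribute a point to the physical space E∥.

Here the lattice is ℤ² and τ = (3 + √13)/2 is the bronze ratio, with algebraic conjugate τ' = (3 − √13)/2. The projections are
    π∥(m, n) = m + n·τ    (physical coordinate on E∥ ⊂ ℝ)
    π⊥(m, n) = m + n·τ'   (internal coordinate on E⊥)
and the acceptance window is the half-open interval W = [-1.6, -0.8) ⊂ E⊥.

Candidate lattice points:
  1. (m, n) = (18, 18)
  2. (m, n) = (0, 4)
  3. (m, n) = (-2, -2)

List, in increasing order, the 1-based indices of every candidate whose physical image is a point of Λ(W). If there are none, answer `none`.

Compute τ' = (3−√13)/2 = -0.3028, so π⊥(m,n) = m -0.3028·n.
candidate 1: (m,n)=(18,18) → π∥ = 18+18·τ ≈ 77.4500, π⊥ = 18+18·τ' ≈ 12.5500 ∉ [-1.6, -0.8) ⇒ out
candidate 2: (m,n)=(0,4) → π∥ = 0+4·τ ≈ 13.2111, π⊥ = 0+4·τ' ≈ -1.2111 ∈ [-1.6, -0.8) ⇒ IN Λ
candidate 3: (m,n)=(-2,-2) → π∥ = -2-2·τ ≈ -8.6056, π⊥ = -2-2·τ' ≈ -1.3944 ∈ [-1.6, -0.8) ⇒ IN Λ

2, 3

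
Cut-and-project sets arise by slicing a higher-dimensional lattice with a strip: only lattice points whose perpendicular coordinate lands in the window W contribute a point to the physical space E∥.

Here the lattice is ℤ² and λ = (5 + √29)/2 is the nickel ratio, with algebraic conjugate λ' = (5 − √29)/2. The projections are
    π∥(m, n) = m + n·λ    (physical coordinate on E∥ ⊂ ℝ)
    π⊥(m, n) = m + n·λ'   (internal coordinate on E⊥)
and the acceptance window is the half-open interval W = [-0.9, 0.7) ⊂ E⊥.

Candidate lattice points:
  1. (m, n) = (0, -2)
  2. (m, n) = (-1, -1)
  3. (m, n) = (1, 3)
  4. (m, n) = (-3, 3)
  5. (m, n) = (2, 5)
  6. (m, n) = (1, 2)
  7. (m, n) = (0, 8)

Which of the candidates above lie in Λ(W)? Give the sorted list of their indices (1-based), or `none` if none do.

Compute λ' = (5−√29)/2 = -0.1926, so π⊥(m,n) = m -0.1926·n.
#1 (0,-2): internal coord 0 + (-2)·λ' = +0.3852; +0.3852 ∈ [-0.9, 0.7) → IN Λ
#2 (-1,-1): internal coord -1 + (-1)·λ' = -0.8074; -0.8074 ∈ [-0.9, 0.7) → IN Λ
#3 (1,3): internal coord 1 + (3)·λ' = +0.4223; +0.4223 ∈ [-0.9, 0.7) → IN Λ
#4 (-3,3): internal coord -3 + (3)·λ' = -3.5777; -3.5777 ∉ [-0.9, 0.7) → out
#5 (2,5): internal coord 2 + (5)·λ' = +1.0371; +1.0371 ∉ [-0.9, 0.7) → out
#6 (1,2): internal coord 1 + (2)·λ' = +0.6148; +0.6148 ∈ [-0.9, 0.7) → IN Λ
#7 (0,8): internal coord 0 + (8)·λ' = -1.5407; -1.5407 ∉ [-0.9, 0.7) → out

1, 2, 3, 6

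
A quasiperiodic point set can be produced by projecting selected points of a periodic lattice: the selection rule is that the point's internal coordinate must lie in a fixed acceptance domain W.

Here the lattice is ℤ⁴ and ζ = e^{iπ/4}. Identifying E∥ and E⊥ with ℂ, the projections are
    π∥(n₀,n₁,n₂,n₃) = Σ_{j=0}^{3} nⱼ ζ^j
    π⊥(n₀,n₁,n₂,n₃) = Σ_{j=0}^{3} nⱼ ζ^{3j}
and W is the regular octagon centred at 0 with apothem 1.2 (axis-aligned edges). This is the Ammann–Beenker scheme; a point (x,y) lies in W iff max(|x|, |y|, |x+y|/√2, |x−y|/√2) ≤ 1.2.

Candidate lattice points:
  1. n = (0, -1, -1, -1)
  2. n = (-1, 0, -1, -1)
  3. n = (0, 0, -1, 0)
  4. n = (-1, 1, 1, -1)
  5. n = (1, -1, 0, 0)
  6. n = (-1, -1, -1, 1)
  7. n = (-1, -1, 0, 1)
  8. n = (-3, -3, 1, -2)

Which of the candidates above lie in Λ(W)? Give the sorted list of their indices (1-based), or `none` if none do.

Internal map: ζ^{3j} for j=0..3 gives (1,0), (−√2/2,√2/2), (0,−1), (√2/2,√2/2).
#1 (0, -1, -1, -1): internal (0.0000, -0.4142); octagon support 0.4142 vs apothem 1.2 → ∈ W
#2 (-1, 0, -1, -1): internal (-1.7071, 0.2929); octagon support 1.7071 vs apothem 1.2 → ∉ W
#3 (0, 0, -1, 0): internal (0.0000, 1.0000); octagon support 1.0000 vs apothem 1.2 → ∈ W
#4 (-1, 1, 1, -1): internal (-2.4142, -1.0000); octagon support 2.4142 vs apothem 1.2 → ∉ W
#5 (1, -1, 0, 0): internal (1.7071, -0.7071); octagon support 1.7071 vs apothem 1.2 → ∉ W
#6 (-1, -1, -1, 1): internal (0.4142, 1.0000); octagon support 1.0000 vs apothem 1.2 → ∈ W
#7 (-1, -1, 0, 1): internal (0.4142, 0.0000); octagon support 0.4142 vs apothem 1.2 → ∈ W
#8 (-3, -3, 1, -2): internal (-2.2929, -4.5355); octagon support 4.8284 vs apothem 1.2 → ∉ W

1, 3, 6, 7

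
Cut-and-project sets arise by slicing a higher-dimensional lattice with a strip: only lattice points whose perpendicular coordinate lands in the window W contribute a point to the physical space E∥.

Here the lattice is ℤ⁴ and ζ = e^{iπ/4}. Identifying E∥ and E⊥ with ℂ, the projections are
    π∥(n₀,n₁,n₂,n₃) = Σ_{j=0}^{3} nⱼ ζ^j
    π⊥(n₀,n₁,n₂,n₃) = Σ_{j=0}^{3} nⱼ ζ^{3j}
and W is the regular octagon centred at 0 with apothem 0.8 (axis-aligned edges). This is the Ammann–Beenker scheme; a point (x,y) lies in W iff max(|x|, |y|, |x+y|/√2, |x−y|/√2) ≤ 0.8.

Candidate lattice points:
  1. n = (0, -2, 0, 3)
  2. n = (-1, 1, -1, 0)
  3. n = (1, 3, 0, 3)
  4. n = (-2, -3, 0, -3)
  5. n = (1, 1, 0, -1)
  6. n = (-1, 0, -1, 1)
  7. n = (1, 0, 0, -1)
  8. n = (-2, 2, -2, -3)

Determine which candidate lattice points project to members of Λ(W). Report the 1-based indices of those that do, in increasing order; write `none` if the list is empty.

With ζ = e^{iπ/4} the internal vectors are ζ^0,ζ^3,ζ^6,ζ^9.
#1 (0, -2, 0, 3): internal (3.535534, 0.707107); octagon support 3.535534 vs apothem 0.8 → ∉ W
#2 (-1, 1, -1, 0): internal (-1.707107, 1.707107); octagon support 2.414214 vs apothem 0.8 → ∉ W
#3 (1, 3, 0, 3): internal (1.000000, 4.242641); octagon support 4.242641 vs apothem 0.8 → ∉ W
#4 (-2, -3, 0, -3): internal (-2.000000, -4.242641); octagon support 4.414214 vs apothem 0.8 → ∉ W
#5 (1, 1, 0, -1): internal (-0.414214, 0.000000); octagon support 0.414214 vs apothem 0.8 → ∈ W
#6 (-1, 0, -1, 1): internal (-0.292893, 1.707107); octagon support 1.707107 vs apothem 0.8 → ∉ W
#7 (1, 0, 0, -1): internal (0.292893, -0.707107); octagon support 0.707107 vs apothem 0.8 → ∈ W
#8 (-2, 2, -2, -3): internal (-5.535534, 1.292893); octagon support 5.535534 vs apothem 0.8 → ∉ W

5, 7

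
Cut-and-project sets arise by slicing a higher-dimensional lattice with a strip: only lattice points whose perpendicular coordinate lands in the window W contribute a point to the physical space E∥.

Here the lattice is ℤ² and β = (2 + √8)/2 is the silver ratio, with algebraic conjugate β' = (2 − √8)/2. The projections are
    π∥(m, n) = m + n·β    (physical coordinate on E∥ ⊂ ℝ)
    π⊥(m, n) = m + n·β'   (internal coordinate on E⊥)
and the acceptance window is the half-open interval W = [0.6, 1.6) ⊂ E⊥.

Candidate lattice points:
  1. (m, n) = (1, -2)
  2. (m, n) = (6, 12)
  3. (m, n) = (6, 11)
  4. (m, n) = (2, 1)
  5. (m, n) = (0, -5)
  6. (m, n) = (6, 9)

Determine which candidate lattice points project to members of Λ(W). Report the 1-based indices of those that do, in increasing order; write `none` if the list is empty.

Numerically β ≈ 2.414214 and β' = −1/β ≈ -0.414214.
candidate 1: (m,n)=(1,-2) → π∥ = 1-2·β ≈ -3.828427, π⊥ = 1-2·β' ≈ 1.828427 ∉ [0.6, 1.6) ⇒ out
candidate 2: (m,n)=(6,12) → π∥ = 6+12·β ≈ 34.970563, π⊥ = 6+12·β' ≈ 1.029437 ∈ [0.6, 1.6) ⇒ IN Λ
candidate 3: (m,n)=(6,11) → π∥ = 6+11·β ≈ 32.556349, π⊥ = 6+11·β' ≈ 1.443651 ∈ [0.6, 1.6) ⇒ IN Λ
candidate 4: (m,n)=(2,1) → π∥ = 2+1·β ≈ 4.414214, π⊥ = 2+1·β' ≈ 1.585786 ∈ [0.6, 1.6) ⇒ IN Λ
candidate 5: (m,n)=(0,-5) → π∥ = 0-5·β ≈ -12.071068, π⊥ = 0-5·β' ≈ 2.071068 ∉ [0.6, 1.6) ⇒ out
candidate 6: (m,n)=(6,9) → π∥ = 6+9·β ≈ 27.727922, π⊥ = 6+9·β' ≈ 2.272078 ∉ [0.6, 1.6) ⇒ out

2, 3, 4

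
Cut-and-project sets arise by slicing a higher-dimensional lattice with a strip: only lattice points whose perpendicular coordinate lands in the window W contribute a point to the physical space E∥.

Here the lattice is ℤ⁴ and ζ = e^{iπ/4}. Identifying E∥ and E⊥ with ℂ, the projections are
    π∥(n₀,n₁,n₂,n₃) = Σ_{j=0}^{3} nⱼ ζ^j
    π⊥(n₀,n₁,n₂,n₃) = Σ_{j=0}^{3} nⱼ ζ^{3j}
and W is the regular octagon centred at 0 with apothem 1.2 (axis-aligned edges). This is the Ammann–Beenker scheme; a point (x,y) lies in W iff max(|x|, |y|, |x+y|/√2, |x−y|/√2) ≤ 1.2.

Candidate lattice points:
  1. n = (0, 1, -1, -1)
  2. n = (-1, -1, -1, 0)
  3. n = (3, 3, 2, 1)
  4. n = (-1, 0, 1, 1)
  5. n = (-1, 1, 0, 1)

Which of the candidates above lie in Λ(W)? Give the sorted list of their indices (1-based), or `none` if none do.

π⊥(n) = n₀ + n₁ζ³ + n₂ζ⁶ + n₃ζ⁹ where ζ = e^{iπ/4}.
#1 (0, 1, -1, -1): internal (-1.4142, 1.0000); octagon support 1.7071 vs apothem 1.2 → ∉ W
#2 (-1, -1, -1, 0): internal (-0.2929, 0.2929); octagon support 0.4142 vs apothem 1.2 → ∈ W
#3 (3, 3, 2, 1): internal (1.5858, 0.8284); octagon support 1.7071 vs apothem 1.2 → ∉ W
#4 (-1, 0, 1, 1): internal (-0.2929, -0.2929); octagon support 0.4142 vs apothem 1.2 → ∈ W
#5 (-1, 1, 0, 1): internal (-1.0000, 1.4142); octagon support 1.7071 vs apothem 1.2 → ∉ W

2, 4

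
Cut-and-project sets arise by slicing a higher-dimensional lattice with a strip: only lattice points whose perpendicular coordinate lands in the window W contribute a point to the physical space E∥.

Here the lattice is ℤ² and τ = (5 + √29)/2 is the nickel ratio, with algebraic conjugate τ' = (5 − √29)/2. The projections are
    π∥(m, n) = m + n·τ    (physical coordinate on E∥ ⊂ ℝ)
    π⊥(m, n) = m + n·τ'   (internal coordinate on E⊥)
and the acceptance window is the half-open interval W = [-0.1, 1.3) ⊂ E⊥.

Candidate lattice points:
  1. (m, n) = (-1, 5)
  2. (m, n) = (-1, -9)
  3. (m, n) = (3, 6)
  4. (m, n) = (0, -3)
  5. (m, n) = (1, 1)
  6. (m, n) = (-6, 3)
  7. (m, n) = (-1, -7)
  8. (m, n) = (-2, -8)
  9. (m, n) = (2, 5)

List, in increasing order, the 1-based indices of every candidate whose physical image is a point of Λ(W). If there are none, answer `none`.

2, 4, 5, 7, 9

Compute τ' = (5−√29)/2 = -0.192582, so π⊥(m,n) = m -0.192582·n.
#1 (-1,5): internal coord -1 + (5)·τ' = -1.962912; -1.962912 ∉ [-0.1, 1.3) → out
#2 (-1,-9): internal coord -1 + (-9)·τ' = +0.733242; +0.733242 ∈ [-0.1, 1.3) → IN Λ
#3 (3,6): internal coord 3 + (6)·τ' = +1.844506; +1.844506 ∉ [-0.1, 1.3) → out
#4 (0,-3): internal coord 0 + (-3)·τ' = +0.577747; +0.577747 ∈ [-0.1, 1.3) → IN Λ
#5 (1,1): internal coord 1 + (1)·τ' = +0.807418; +0.807418 ∈ [-0.1, 1.3) → IN Λ
#6 (-6,3): internal coord -6 + (3)·τ' = -6.577747; -6.577747 ∉ [-0.1, 1.3) → out
#7 (-1,-7): internal coord -1 + (-7)·τ' = +0.348077; +0.348077 ∈ [-0.1, 1.3) → IN Λ
#8 (-2,-8): internal coord -2 + (-8)·τ' = -0.459341; -0.459341 ∉ [-0.1, 1.3) → out
#9 (2,5): internal coord 2 + (5)·τ' = +1.037088; +1.037088 ∈ [-0.1, 1.3) → IN Λ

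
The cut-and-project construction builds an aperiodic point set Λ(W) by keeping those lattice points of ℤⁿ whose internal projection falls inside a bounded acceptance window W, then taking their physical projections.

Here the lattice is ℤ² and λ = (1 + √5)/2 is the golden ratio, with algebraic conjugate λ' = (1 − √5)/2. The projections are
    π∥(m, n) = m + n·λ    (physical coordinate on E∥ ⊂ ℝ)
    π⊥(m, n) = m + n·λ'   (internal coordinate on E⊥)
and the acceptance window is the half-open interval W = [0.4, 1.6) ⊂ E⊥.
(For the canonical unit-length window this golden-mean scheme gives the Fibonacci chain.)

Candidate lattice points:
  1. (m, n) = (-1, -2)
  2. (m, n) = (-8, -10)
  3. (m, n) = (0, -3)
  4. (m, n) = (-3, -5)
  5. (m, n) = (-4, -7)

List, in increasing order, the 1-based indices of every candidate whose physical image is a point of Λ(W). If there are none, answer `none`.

none

λ' = (1−√5)/2 ≈ -0.6180.
candidate 1: (m,n)=(-1,-2) → π∥ = -1-2·λ ≈ -4.2361, π⊥ = -1-2·λ' ≈ 0.2361 ∉ [0.4, 1.6) ⇒ out
candidate 2: (m,n)=(-8,-10) → π∥ = -8-10·λ ≈ -24.1803, π⊥ = -8-10·λ' ≈ -1.8197 ∉ [0.4, 1.6) ⇒ out
candidate 3: (m,n)=(0,-3) → π∥ = 0-3·λ ≈ -4.8541, π⊥ = 0-3·λ' ≈ 1.8541 ∉ [0.4, 1.6) ⇒ out
candidate 4: (m,n)=(-3,-5) → π∥ = -3-5·λ ≈ -11.0902, π⊥ = -3-5·λ' ≈ 0.0902 ∉ [0.4, 1.6) ⇒ out
candidate 5: (m,n)=(-4,-7) → π∥ = -4-7·λ ≈ -15.3262, π⊥ = -4-7·λ' ≈ 0.3262 ∉ [0.4, 1.6) ⇒ out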